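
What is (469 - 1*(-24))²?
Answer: 243049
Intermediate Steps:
(469 - 1*(-24))² = (469 + 24)² = 493² = 243049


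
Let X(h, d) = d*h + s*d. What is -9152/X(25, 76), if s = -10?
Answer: -2288/285 ≈ -8.0281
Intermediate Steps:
X(h, d) = -10*d + d*h (X(h, d) = d*h - 10*d = -10*d + d*h)
-9152/X(25, 76) = -9152*1/(76*(-10 + 25)) = -9152/(76*15) = -9152/1140 = -9152*1/1140 = -2288/285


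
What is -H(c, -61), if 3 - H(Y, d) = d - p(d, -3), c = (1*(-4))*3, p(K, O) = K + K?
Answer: 58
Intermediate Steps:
p(K, O) = 2*K
c = -12 (c = -4*3 = -12)
H(Y, d) = 3 + d (H(Y, d) = 3 - (d - 2*d) = 3 - (-1)*d = 3 + d)
-H(c, -61) = -(3 - 61) = -1*(-58) = 58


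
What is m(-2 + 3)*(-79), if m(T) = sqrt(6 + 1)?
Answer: -79*sqrt(7) ≈ -209.01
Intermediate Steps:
m(T) = sqrt(7)
m(-2 + 3)*(-79) = sqrt(7)*(-79) = -79*sqrt(7)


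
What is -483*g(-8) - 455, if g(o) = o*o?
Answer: -31367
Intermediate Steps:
g(o) = o²
-483*g(-8) - 455 = -483*(-8)² - 455 = -483*64 - 455 = -30912 - 455 = -31367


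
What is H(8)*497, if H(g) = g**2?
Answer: 31808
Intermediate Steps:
H(8)*497 = 8**2*497 = 64*497 = 31808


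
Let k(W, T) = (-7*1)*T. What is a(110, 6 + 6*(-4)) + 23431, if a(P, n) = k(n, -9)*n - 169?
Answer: 22128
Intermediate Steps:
k(W, T) = -7*T
a(P, n) = -169 + 63*n (a(P, n) = (-7*(-9))*n - 169 = 63*n - 169 = -169 + 63*n)
a(110, 6 + 6*(-4)) + 23431 = (-169 + 63*(6 + 6*(-4))) + 23431 = (-169 + 63*(6 - 24)) + 23431 = (-169 + 63*(-18)) + 23431 = (-169 - 1134) + 23431 = -1303 + 23431 = 22128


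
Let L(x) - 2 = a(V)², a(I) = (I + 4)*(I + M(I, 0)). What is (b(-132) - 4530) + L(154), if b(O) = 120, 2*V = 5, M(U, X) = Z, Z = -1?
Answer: -69007/16 ≈ -4312.9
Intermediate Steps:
M(U, X) = -1
V = 5/2 (V = (½)*5 = 5/2 ≈ 2.5000)
a(I) = (-1 + I)*(4 + I) (a(I) = (I + 4)*(I - 1) = (4 + I)*(-1 + I) = (-1 + I)*(4 + I))
L(x) = 1553/16 (L(x) = 2 + (-4 + (5/2)² + 3*(5/2))² = 2 + (-4 + 25/4 + 15/2)² = 2 + (39/4)² = 2 + 1521/16 = 1553/16)
(b(-132) - 4530) + L(154) = (120 - 4530) + 1553/16 = -4410 + 1553/16 = -69007/16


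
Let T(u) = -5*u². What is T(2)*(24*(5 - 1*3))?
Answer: -960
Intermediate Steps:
T(2)*(24*(5 - 1*3)) = (-5*2²)*(24*(5 - 1*3)) = (-5*4)*(24*(5 - 3)) = -480*2 = -20*48 = -960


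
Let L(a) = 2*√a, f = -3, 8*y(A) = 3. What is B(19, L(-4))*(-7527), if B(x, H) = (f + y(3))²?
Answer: -3319407/64 ≈ -51866.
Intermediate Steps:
y(A) = 3/8 (y(A) = (⅛)*3 = 3/8)
B(x, H) = 441/64 (B(x, H) = (-3 + 3/8)² = (-21/8)² = 441/64)
B(19, L(-4))*(-7527) = (441/64)*(-7527) = -3319407/64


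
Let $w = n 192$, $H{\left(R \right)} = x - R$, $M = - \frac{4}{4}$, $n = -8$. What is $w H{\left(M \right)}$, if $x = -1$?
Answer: $0$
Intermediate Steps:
$M = -1$ ($M = \left(-4\right) \frac{1}{4} = -1$)
$H{\left(R \right)} = -1 - R$
$w = -1536$ ($w = \left(-8\right) 192 = -1536$)
$w H{\left(M \right)} = - 1536 \left(-1 - -1\right) = - 1536 \left(-1 + 1\right) = \left(-1536\right) 0 = 0$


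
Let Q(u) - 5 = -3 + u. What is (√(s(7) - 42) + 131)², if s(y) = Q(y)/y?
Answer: (917 + I*√1995)²/49 ≈ 17120.0 + 1671.8*I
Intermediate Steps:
Q(u) = 2 + u (Q(u) = 5 + (-3 + u) = 2 + u)
s(y) = (2 + y)/y
(√(s(7) - 42) + 131)² = (√((2 + 7)/7 - 42) + 131)² = (√((⅐)*9 - 42) + 131)² = (√(9/7 - 42) + 131)² = (√(-285/7) + 131)² = (I*√1995/7 + 131)² = (131 + I*√1995/7)²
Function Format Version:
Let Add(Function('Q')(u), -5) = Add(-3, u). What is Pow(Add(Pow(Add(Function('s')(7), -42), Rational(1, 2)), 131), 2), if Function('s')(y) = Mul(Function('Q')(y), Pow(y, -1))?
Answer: Mul(Rational(1, 49), Pow(Add(917, Mul(I, Pow(1995, Rational(1, 2)))), 2)) ≈ Add(17120., Mul(1671.8, I))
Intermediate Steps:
Function('Q')(u) = Add(2, u) (Function('Q')(u) = Add(5, Add(-3, u)) = Add(2, u))
Function('s')(y) = Mul(Pow(y, -1), Add(2, y)) (Function('s')(y) = Mul(Add(2, y), Pow(y, -1)) = Mul(Pow(y, -1), Add(2, y)))
Pow(Add(Pow(Add(Function('s')(7), -42), Rational(1, 2)), 131), 2) = Pow(Add(Pow(Add(Mul(Pow(7, -1), Add(2, 7)), -42), Rational(1, 2)), 131), 2) = Pow(Add(Pow(Add(Mul(Rational(1, 7), 9), -42), Rational(1, 2)), 131), 2) = Pow(Add(Pow(Add(Rational(9, 7), -42), Rational(1, 2)), 131), 2) = Pow(Add(Pow(Rational(-285, 7), Rational(1, 2)), 131), 2) = Pow(Add(Mul(Rational(1, 7), I, Pow(1995, Rational(1, 2))), 131), 2) = Pow(Add(131, Mul(Rational(1, 7), I, Pow(1995, Rational(1, 2)))), 2)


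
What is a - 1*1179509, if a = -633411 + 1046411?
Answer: -766509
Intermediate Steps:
a = 413000
a - 1*1179509 = 413000 - 1*1179509 = 413000 - 1179509 = -766509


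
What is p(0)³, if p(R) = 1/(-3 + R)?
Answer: -1/27 ≈ -0.037037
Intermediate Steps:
p(0)³ = (1/(-3 + 0))³ = (1/(-3))³ = (-⅓)³ = -1/27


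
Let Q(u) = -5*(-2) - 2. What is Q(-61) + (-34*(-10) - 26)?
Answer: 322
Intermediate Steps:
Q(u) = 8 (Q(u) = 10 - 2 = 8)
Q(-61) + (-34*(-10) - 26) = 8 + (-34*(-10) - 26) = 8 + (340 - 26) = 8 + 314 = 322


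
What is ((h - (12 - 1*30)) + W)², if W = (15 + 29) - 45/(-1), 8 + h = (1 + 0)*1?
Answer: 10000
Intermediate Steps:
h = -7 (h = -8 + (1 + 0)*1 = -8 + 1*1 = -8 + 1 = -7)
W = 89 (W = 44 - 45*(-1) = 44 + 45 = 89)
((h - (12 - 1*30)) + W)² = ((-7 - (12 - 1*30)) + 89)² = ((-7 - (12 - 30)) + 89)² = ((-7 - 1*(-18)) + 89)² = ((-7 + 18) + 89)² = (11 + 89)² = 100² = 10000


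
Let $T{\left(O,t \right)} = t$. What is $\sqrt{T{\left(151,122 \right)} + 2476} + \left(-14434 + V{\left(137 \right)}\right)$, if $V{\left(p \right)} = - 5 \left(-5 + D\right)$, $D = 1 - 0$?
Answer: $-14414 + \sqrt{2598} \approx -14363.0$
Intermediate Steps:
$D = 1$ ($D = 1 + 0 = 1$)
$V{\left(p \right)} = 20$ ($V{\left(p \right)} = - 5 \left(-5 + 1\right) = \left(-5\right) \left(-4\right) = 20$)
$\sqrt{T{\left(151,122 \right)} + 2476} + \left(-14434 + V{\left(137 \right)}\right) = \sqrt{122 + 2476} + \left(-14434 + 20\right) = \sqrt{2598} - 14414 = -14414 + \sqrt{2598}$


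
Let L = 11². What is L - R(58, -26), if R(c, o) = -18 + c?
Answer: 81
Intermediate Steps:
L = 121
L - R(58, -26) = 121 - (-18 + 58) = 121 - 1*40 = 121 - 40 = 81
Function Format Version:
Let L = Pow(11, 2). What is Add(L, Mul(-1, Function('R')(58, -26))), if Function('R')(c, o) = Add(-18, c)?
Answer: 81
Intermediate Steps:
L = 121
Add(L, Mul(-1, Function('R')(58, -26))) = Add(121, Mul(-1, Add(-18, 58))) = Add(121, Mul(-1, 40)) = Add(121, -40) = 81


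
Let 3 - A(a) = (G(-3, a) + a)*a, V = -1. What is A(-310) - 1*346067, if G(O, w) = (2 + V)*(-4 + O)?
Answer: -444334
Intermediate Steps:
G(O, w) = -4 + O (G(O, w) = (2 - 1)*(-4 + O) = 1*(-4 + O) = -4 + O)
A(a) = 3 - a*(-7 + a) (A(a) = 3 - ((-4 - 3) + a)*a = 3 - (-7 + a)*a = 3 - a*(-7 + a))
A(-310) - 1*346067 = (3 - 1*(-310)² + 7*(-310)) - 1*346067 = (3 - 1*96100 - 2170) - 346067 = (3 - 96100 - 2170) - 346067 = -98267 - 346067 = -444334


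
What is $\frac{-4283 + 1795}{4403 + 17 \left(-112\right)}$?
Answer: $- \frac{2488}{2499} \approx -0.9956$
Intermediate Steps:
$\frac{-4283 + 1795}{4403 + 17 \left(-112\right)} = - \frac{2488}{4403 - 1904} = - \frac{2488}{2499}$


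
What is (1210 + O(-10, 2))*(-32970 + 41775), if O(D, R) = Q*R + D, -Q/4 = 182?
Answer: -2254080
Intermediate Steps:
Q = -728 (Q = -4*182 = -728)
O(D, R) = D - 728*R (O(D, R) = -728*R + D = D - 728*R)
(1210 + O(-10, 2))*(-32970 + 41775) = (1210 + (-10 - 728*2))*(-32970 + 41775) = (1210 + (-10 - 1456))*8805 = (1210 - 1466)*8805 = -256*8805 = -2254080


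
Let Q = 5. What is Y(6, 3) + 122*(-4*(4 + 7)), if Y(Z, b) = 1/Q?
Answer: -26839/5 ≈ -5367.8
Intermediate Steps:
Y(Z, b) = ⅕ (Y(Z, b) = 1/5 = ⅕)
Y(6, 3) + 122*(-4*(4 + 7)) = ⅕ + 122*(-4*(4 + 7)) = ⅕ + 122*(-4*11) = ⅕ + 122*(-44) = ⅕ - 5368 = -26839/5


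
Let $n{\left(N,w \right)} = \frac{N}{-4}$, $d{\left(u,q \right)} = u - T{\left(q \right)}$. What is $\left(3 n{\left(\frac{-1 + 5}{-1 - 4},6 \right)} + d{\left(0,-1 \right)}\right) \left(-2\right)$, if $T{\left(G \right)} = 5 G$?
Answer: $- \frac{56}{5} \approx -11.2$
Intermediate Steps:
$d{\left(u,q \right)} = u - 5 q$
$n{\left(N,w \right)} = - \frac{N}{4}$ ($n{\left(N,w \right)} = N \left(- \frac{1}{4}\right) = - \frac{N}{4}$)
$\left(3 n{\left(\frac{-1 + 5}{-1 - 4},6 \right)} + d{\left(0,-1 \right)}\right) \left(-2\right) = \left(3 \left(- \frac{\left(-1 + 5\right) \frac{1}{-1 - 4}}{4}\right) + \left(0 - -5\right)\right) \left(-2\right) = \left(3 \left(- \frac{4 \frac{1}{-5}}{4}\right) + \left(0 + 5\right)\right) \left(-2\right) = \left(3 \left(- \frac{4 \left(- \frac{1}{5}\right)}{4}\right) + 5\right) \left(-2\right) = \left(3 \left(\left(- \frac{1}{4}\right) \left(- \frac{4}{5}\right)\right) + 5\right) \left(-2\right) = \left(3 \cdot \frac{1}{5} + 5\right) \left(-2\right) = \left(\frac{3}{5} + 5\right) \left(-2\right) = \frac{28}{5} \left(-2\right) = - \frac{56}{5}$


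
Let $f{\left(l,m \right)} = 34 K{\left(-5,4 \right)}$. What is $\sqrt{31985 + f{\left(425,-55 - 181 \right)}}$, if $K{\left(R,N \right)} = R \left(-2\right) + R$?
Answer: $\sqrt{32155} \approx 179.32$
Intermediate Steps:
$K{\left(R,N \right)} = - R$ ($K{\left(R,N \right)} = - 2 R + R = - R$)
$f{\left(l,m \right)} = 170$ ($f{\left(l,m \right)} = 34 \left(\left(-1\right) \left(-5\right)\right) = 34 \cdot 5 = 170$)
$\sqrt{31985 + f{\left(425,-55 - 181 \right)}} = \sqrt{31985 + 170} = \sqrt{32155}$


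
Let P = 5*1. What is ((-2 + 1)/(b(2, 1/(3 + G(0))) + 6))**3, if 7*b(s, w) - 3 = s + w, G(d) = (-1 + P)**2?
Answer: -2352637/714516984 ≈ -0.0032926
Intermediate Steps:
P = 5
G(d) = 16 (G(d) = (-1 + 5)**2 = 4**2 = 16)
b(s, w) = 3/7 + s/7 + w/7 (b(s, w) = 3/7 + (s + w)/7 = 3/7 + (s/7 + w/7) = 3/7 + s/7 + w/7)
((-2 + 1)/(b(2, 1/(3 + G(0))) + 6))**3 = ((-2 + 1)/((3/7 + (1/7)*2 + 1/(7*(3 + 16))) + 6))**3 = (-1/((3/7 + 2/7 + (1/7)/19) + 6))**3 = (-1/((3/7 + 2/7 + (1/7)*(1/19)) + 6))**3 = (-1/((3/7 + 2/7 + 1/133) + 6))**3 = (-1/(96/133 + 6))**3 = (-1/894/133)**3 = (-1*133/894)**3 = (-133/894)**3 = -2352637/714516984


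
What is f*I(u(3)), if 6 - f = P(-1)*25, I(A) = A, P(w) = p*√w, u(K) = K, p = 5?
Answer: 18 - 375*I ≈ 18.0 - 375.0*I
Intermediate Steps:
P(w) = 5*√w
f = 6 - 125*I (f = 6 - 5*√(-1)*25 = 6 - 5*I*25 = 6 - 125*I ≈ 6.0 - 125.0*I)
f*I(u(3)) = (6 - 125*I)*3 = 18 - 375*I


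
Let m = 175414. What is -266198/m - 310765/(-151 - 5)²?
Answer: -2345797163/164187504 ≈ -14.287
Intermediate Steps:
-266198/m - 310765/(-151 - 5)² = -266198/175414 - 310765/(-151 - 5)² = -266198*1/175414 - 310765/((-156)²) = -133099/87707 - 310765/24336 = -133099/87707 - 310765*1/24336 = -133099/87707 - 23905/1872 = -2345797163/164187504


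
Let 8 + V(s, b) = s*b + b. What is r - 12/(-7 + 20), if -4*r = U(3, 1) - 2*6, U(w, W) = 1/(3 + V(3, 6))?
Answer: 2039/988 ≈ 2.0638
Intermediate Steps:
V(s, b) = -8 + b + b*s (V(s, b) = -8 + (s*b + b) = -8 + (b*s + b) = -8 + (b + b*s) = -8 + b + b*s)
U(w, W) = 1/19 (U(w, W) = 1/(3 + (-8 + 6 + 6*3)) = 1/(3 + (-8 + 6 + 18)) = 1/(3 + 16) = 1/19)
r = 227/76 (r = -(1/19 - 2*6)/4 = -(1/19 - 12)/4 = -¼*(-227/19) = 227/76 ≈ 2.9868)
r - 12/(-7 + 20) = 227/76 - 12/(-7 + 20) = 227/76 - 12/13 = 2039/988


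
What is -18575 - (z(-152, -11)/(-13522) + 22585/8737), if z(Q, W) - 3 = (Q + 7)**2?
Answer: -1097302005142/59070857 ≈ -18576.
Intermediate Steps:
z(Q, W) = 3 + (7 + Q)**2 (z(Q, W) = 3 + (Q + 7)**2 = 3 + (7 + Q)**2)
-18575 - (z(-152, -11)/(-13522) + 22585/8737) = -18575 - ((3 + (7 - 152)**2)/(-13522) + 22585/8737) = -18575 - ((3 + (-145)**2)*(-1/13522) + 22585*(1/8737)) = -18575 - ((3 + 21025)*(-1/13522) + 22585/8737) = -18575 - (21028*(-1/13522) + 22585/8737) = -18575 - (-10514/6761 + 22585/8737) = -18575 - 1*60836367/59070857 = -18575 - 60836367/59070857 = -1097302005142/59070857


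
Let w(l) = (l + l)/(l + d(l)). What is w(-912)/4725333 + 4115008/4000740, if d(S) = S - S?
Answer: 1620399258262/1575402395535 ≈ 1.0286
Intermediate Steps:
d(S) = 0
w(l) = 2 (w(l) = (l + l)/(l + 0) = (2*l)/l = 2)
w(-912)/4725333 + 4115008/4000740 = 2/4725333 + 4115008/4000740 = 2*(1/4725333) + 4115008*(1/4000740) = 2/4725333 + 1028752/1000185 = 1620399258262/1575402395535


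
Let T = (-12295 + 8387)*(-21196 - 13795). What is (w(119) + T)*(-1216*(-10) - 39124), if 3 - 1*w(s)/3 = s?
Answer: -3687178158720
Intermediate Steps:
T = 136744828 (T = -3908*(-34991) = 136744828)
w(s) = 9 - 3*s
(w(119) + T)*(-1216*(-10) - 39124) = ((9 - 3*119) + 136744828)*(-1216*(-10) - 39124) = ((9 - 357) + 136744828)*(12160 - 39124) = (-348 + 136744828)*(-26964) = 136744480*(-26964) = -3687178158720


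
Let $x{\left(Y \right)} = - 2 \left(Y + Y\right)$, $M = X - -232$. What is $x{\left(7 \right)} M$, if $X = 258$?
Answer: $-13720$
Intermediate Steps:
$M = 490$ ($M = 258 - -232 = 258 + 232 = 490$)
$x{\left(Y \right)} = - 4 Y$ ($x{\left(Y \right)} = - 2 \cdot 2 Y = - 4 Y$)
$x{\left(7 \right)} M = \left(-4\right) 7 \cdot 490 = \left(-28\right) 490 = -13720$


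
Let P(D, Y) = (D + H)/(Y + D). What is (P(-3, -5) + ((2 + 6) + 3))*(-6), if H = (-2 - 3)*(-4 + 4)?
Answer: -273/4 ≈ -68.250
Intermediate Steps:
H = 0 (H = -5*0 = 0)
P(D, Y) = D/(D + Y) (P(D, Y) = (D + 0)/(Y + D) = D/(D + Y))
(P(-3, -5) + ((2 + 6) + 3))*(-6) = (-3/(-3 - 5) + ((2 + 6) + 3))*(-6) = (-3/(-8) + (8 + 3))*(-6) = (-3*(-⅛) + 11)*(-6) = (3/8 + 11)*(-6) = (91/8)*(-6) = -273/4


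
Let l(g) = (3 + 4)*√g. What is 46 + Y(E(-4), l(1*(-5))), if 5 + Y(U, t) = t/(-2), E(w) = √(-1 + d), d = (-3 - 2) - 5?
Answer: 41 - 7*I*√5/2 ≈ 41.0 - 7.8262*I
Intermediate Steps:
d = -10 (d = -5 - 5 = -10)
E(w) = I*√11 (E(w) = √(-1 - 10) = √(-11) = I*√11)
l(g) = 7*√g
Y(U, t) = -5 - t/2 (Y(U, t) = -5 + t/(-2) = -5 + t*(-½) = -5 - t/2)
46 + Y(E(-4), l(1*(-5))) = 46 + (-5 - 7*√(1*(-5))/2) = 46 + (-5 - 7*√(-5)/2) = 46 + (-5 - 7*I*√5/2) = 41 - 7*I*√5/2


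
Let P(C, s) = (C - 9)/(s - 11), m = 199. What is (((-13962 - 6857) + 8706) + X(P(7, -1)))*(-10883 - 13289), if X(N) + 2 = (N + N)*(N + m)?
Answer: 2621151250/9 ≈ 2.9124e+8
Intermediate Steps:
P(C, s) = (-9 + C)/(-11 + s)
X(N) = -2 + 2*N*(199 + N) (X(N) = -2 + (N + N)*(N + 199) = -2 + (2*N)*(199 + N) = -2 + 2*N*(199 + N))
(((-13962 - 6857) + 8706) + X(P(7, -1)))*(-10883 - 13289) = (((-13962 - 6857) + 8706) + (-2 + 2*((-9 + 7)/(-11 - 1))**2 + 398*((-9 + 7)/(-11 - 1))))*(-10883 - 13289) = ((-20819 + 8706) + (-2 + 2*(-2/(-12))**2 + 398*(-2/(-12))))*(-24172) = (-12113 + (-2 + 2*(-1/12*(-2))**2 + 398*(-1/12*(-2))))*(-24172) = (-12113 + (-2 + 2*(1/6)**2 + 398*(1/6)))*(-24172) = (-12113 + (-2 + 2*(1/36) + 199/3))*(-24172) = (-12113 + (-2 + 1/18 + 199/3))*(-24172) = (-12113 + 1159/18)*(-24172) = -216875/18*(-24172) = 2621151250/9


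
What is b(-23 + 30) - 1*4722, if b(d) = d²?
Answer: -4673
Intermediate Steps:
b(-23 + 30) - 1*4722 = (-23 + 30)² - 1*4722 = 7² - 4722 = 49 - 4722 = -4673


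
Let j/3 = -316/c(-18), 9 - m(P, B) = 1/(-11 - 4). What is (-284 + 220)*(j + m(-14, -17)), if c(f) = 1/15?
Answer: 13642496/15 ≈ 9.0950e+5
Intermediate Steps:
c(f) = 1/15
m(P, B) = 136/15 (m(P, B) = 9 - 1/(-11 - 4) = 9 - 1/(-15) = 9 - 1*(-1/15) = 9 + 1/15 = 136/15)
j = -14220 (j = 3*(-316/1/15) = 3*(-316*15) = 3*(-4740) = -14220)
(-284 + 220)*(j + m(-14, -17)) = (-284 + 220)*(-14220 + 136/15) = -64*(-213164/15) = 13642496/15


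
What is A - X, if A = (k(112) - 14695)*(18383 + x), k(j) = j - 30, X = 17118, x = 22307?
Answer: -594620088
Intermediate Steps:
k(j) = -30 + j
A = -594602970 (A = ((-30 + 112) - 14695)*(18383 + 22307) = (82 - 14695)*40690 = -14613*40690 = -594602970)
A - X = -594602970 - 1*17118 = -594602970 - 17118 = -594620088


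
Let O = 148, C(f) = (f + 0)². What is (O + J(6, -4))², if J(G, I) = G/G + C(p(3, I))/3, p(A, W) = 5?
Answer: 222784/9 ≈ 24754.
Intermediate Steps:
C(f) = f²
J(G, I) = 28/3 (J(G, I) = G/G + 5²/3 = 1 + 25*(⅓) = 1 + 25/3 = 28/3)
(O + J(6, -4))² = (148 + 28/3)² = (472/3)² = 222784/9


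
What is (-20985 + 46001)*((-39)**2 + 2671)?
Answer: 104867072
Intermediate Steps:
(-20985 + 46001)*((-39)**2 + 2671) = 25016*(1521 + 2671) = 25016*4192 = 104867072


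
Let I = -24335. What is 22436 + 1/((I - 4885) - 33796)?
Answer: 1413826975/63016 ≈ 22436.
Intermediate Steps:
22436 + 1/((I - 4885) - 33796) = 22436 + 1/((-24335 - 4885) - 33796) = 22436 + 1/(-29220 - 33796) = 22436 + 1/(-63016) = 22436 - 1/63016 = 1413826975/63016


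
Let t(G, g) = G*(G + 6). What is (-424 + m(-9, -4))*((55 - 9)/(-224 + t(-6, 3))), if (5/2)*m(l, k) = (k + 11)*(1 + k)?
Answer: 24863/280 ≈ 88.796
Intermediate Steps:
t(G, g) = G*(6 + G)
m(l, k) = 2*(1 + k)*(11 + k)/5 (m(l, k) = 2*((k + 11)*(1 + k))/5 = 2*((11 + k)*(1 + k))/5 = 2*((1 + k)*(11 + k))/5 = 2*(1 + k)*(11 + k)/5)
(-424 + m(-9, -4))*((55 - 9)/(-224 + t(-6, 3))) = (-424 + (22/5 + (⅖)*(-4)² + (24/5)*(-4)))*((55 - 9)/(-224 - 6*(6 - 6))) = (-424 + (22/5 + (⅖)*16 - 96/5))*(46/(-224 - 6*0)) = (-424 + (22/5 + 32/5 - 96/5))*(46/(-224 + 0)) = (-424 - 42/5)*(46/(-224)) = -99452*(-1)/(5*224) = -2162/5*(-23/112) = 24863/280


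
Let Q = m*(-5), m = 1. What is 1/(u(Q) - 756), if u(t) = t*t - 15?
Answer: -1/746 ≈ -0.0013405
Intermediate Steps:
Q = -5 (Q = 1*(-5) = -5)
u(t) = -15 + t**2 (u(t) = t**2 - 15 = -15 + t**2)
1/(u(Q) - 756) = 1/((-15 + (-5)**2) - 756) = 1/((-15 + 25) - 756) = 1/(10 - 756) = 1/(-746) = -1/746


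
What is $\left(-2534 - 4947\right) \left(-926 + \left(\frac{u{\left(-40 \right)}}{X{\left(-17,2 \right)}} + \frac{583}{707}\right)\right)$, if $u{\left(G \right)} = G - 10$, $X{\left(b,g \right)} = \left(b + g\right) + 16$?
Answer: $\frac{5157767969}{707} \approx 7.2953 \cdot 10^{6}$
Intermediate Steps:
$X{\left(b,g \right)} = 16 + b + g$
$u{\left(G \right)} = -10 + G$
$\left(-2534 - 4947\right) \left(-926 + \left(\frac{u{\left(-40 \right)}}{X{\left(-17,2 \right)}} + \frac{583}{707}\right)\right) = \left(-2534 - 4947\right) \left(-926 + \left(\frac{-10 - 40}{16 - 17 + 2} + \frac{583}{707}\right)\right) = - 7481 \left(-926 + \left(- \frac{50}{1} + 583 \cdot \frac{1}{707}\right)\right) = - 7481 \left(-926 + \left(\left(-50\right) 1 + \frac{583}{707}\right)\right) = - 7481 \left(-926 + \left(-50 + \frac{583}{707}\right)\right) = - 7481 \left(-926 - \frac{34767}{707}\right) = \left(-7481\right) \left(- \frac{689449}{707}\right) = \frac{5157767969}{707}$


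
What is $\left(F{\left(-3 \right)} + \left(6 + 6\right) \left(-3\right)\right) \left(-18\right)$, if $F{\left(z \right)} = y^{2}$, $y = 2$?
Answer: $576$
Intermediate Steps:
$F{\left(z \right)} = 4$ ($F{\left(z \right)} = 2^{2} = 4$)
$\left(F{\left(-3 \right)} + \left(6 + 6\right) \left(-3\right)\right) \left(-18\right) = \left(4 + \left(6 + 6\right) \left(-3\right)\right) \left(-18\right) = \left(4 + 12 \left(-3\right)\right) \left(-18\right) = \left(4 - 36\right) \left(-18\right) = \left(-32\right) \left(-18\right) = 576$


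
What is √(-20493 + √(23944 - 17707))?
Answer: 3*√(-2277 + √77) ≈ 142.88*I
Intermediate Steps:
√(-20493 + √(23944 - 17707)) = √(-20493 + √6237) = √(-20493 + 9*√77)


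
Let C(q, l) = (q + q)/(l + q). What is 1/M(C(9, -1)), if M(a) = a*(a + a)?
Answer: 8/81 ≈ 0.098765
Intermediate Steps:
C(q, l) = 2*q/(l + q) (C(q, l) = (2*q)/(l + q) = 2*q/(l + q))
M(a) = 2*a² (M(a) = a*(2*a) = 2*a²)
1/M(C(9, -1)) = 1/(2*(2*9/(-1 + 9))²) = 1/(2*(2*9/8)²) = 1/(2*(2*9*(⅛))²) = 1/(2*(9/4)²) = 1/(2*(81/16)) = 1/(81/8) = 8/81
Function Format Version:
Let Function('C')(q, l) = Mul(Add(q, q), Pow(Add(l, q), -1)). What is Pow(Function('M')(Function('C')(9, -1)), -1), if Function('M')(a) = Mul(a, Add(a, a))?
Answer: Rational(8, 81) ≈ 0.098765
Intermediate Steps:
Function('C')(q, l) = Mul(2, q, Pow(Add(l, q), -1)) (Function('C')(q, l) = Mul(Mul(2, q), Pow(Add(l, q), -1)) = Mul(2, q, Pow(Add(l, q), -1)))
Function('M')(a) = Mul(2, Pow(a, 2)) (Function('M')(a) = Mul(a, Mul(2, a)) = Mul(2, Pow(a, 2)))
Pow(Function('M')(Function('C')(9, -1)), -1) = Pow(Mul(2, Pow(Mul(2, 9, Pow(Add(-1, 9), -1)), 2)), -1) = Pow(Mul(2, Pow(Mul(2, 9, Pow(8, -1)), 2)), -1) = Pow(Mul(2, Pow(Mul(2, 9, Rational(1, 8)), 2)), -1) = Pow(Mul(2, Pow(Rational(9, 4), 2)), -1) = Pow(Mul(2, Rational(81, 16)), -1) = Pow(Rational(81, 8), -1) = Rational(8, 81)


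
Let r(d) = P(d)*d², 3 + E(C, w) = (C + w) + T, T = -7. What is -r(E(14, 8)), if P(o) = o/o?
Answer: -144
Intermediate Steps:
P(o) = 1
E(C, w) = -10 + C + w (E(C, w) = -3 + ((C + w) - 7) = -3 + (-7 + C + w) = -10 + C + w)
r(d) = d² (r(d) = 1*d² = d²)
-r(E(14, 8)) = -(-10 + 14 + 8)² = -1*12² = -1*144 = -144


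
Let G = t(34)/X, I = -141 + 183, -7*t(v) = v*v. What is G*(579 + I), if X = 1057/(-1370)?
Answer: 983490120/7399 ≈ 1.3292e+5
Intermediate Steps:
t(v) = -v²/7 (t(v) = -v*v/7 = -v²/7)
X = -1057/1370 (X = 1057*(-1/1370) = -1057/1370 ≈ -0.77153)
I = 42
G = 1583720/7399 (G = (-⅐*34²)/(-1057/1370) = -⅐*1156*(-1370/1057) = -1156/7*(-1370/1057) = 1583720/7399 ≈ 214.05)
G*(579 + I) = 1583720*(579 + 42)/7399 = (1583720/7399)*621 = 983490120/7399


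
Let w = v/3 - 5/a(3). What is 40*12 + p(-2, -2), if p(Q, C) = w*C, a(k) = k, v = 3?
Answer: 1444/3 ≈ 481.33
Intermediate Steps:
w = -2/3 (w = 3/3 - 5/3 = 3*(1/3) - 5*1/3 = 1 - 5/3 = -2/3 ≈ -0.66667)
p(Q, C) = -2*C/3
40*12 + p(-2, -2) = 40*12 - 2/3*(-2) = 480 + 4/3 = 1444/3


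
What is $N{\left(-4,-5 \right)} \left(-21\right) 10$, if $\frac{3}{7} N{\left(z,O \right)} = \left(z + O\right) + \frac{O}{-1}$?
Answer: $1960$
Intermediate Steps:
$N{\left(z,O \right)} = \frac{7 z}{3}$ ($N{\left(z,O \right)} = \frac{7 \left(\left(z + O\right) + \frac{O}{-1}\right)}{3} = \frac{7 \left(\left(O + z\right) + O \left(-1\right)\right)}{3} = \frac{7 \left(\left(O + z\right) - O\right)}{3} = \frac{7 z}{3}$)
$N{\left(-4,-5 \right)} \left(-21\right) 10 = \frac{7}{3} \left(-4\right) \left(-21\right) 10 = \left(- \frac{28}{3}\right) \left(-21\right) 10 = 196 \cdot 10 = 1960$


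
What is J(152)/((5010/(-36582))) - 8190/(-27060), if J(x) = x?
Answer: -835695133/753170 ≈ -1109.6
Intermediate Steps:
J(152)/((5010/(-36582))) - 8190/(-27060) = 152/((5010/(-36582))) - 8190/(-27060) = 152/((5010*(-1/36582))) - 8190*(-1/27060) = 152/(-835/6097) + 273/902 = 152*(-6097/835) + 273/902 = -926744/835 + 273/902 = -835695133/753170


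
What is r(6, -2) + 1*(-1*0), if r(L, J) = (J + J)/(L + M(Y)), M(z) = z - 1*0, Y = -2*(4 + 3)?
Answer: ½ ≈ 0.50000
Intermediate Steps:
Y = -14 (Y = -2*7 = -14)
M(z) = z (M(z) = z + 0 = z)
r(L, J) = 2*J/(-14 + L) (r(L, J) = (J + J)/(L - 14) = (2*J)/(-14 + L) = 2*J/(-14 + L))
r(6, -2) + 1*(-1*0) = 2*(-2)/(-14 + 6) + 1*(-1*0) = 2*(-2)/(-8) + 1*0 = 2*(-2)*(-⅛) + 0 = ½ + 0 = ½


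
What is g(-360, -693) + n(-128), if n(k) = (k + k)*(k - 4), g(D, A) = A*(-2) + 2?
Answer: 35180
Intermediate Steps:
g(D, A) = 2 - 2*A (g(D, A) = -2*A + 2 = 2 - 2*A)
n(k) = 2*k*(-4 + k) (n(k) = (2*k)*(-4 + k) = 2*k*(-4 + k))
g(-360, -693) + n(-128) = (2 - 2*(-693)) + 2*(-128)*(-4 - 128) = (2 + 1386) + 2*(-128)*(-132) = 1388 + 33792 = 35180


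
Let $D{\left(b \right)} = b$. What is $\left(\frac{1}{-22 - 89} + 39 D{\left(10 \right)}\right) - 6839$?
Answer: $- \frac{715840}{111} \approx -6449.0$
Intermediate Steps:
$\left(\frac{1}{-22 - 89} + 39 D{\left(10 \right)}\right) - 6839 = \left(\frac{1}{-22 - 89} + 39 \cdot 10\right) - 6839 = \left(\frac{1}{-111} + 390\right) - 6839 = \left(- \frac{1}{111} + 390\right) - 6839 = \frac{43289}{111} - 6839 = - \frac{715840}{111}$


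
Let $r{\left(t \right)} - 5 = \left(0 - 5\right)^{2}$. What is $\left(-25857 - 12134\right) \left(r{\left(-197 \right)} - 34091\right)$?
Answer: $1294011451$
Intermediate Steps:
$r{\left(t \right)} = 30$ ($r{\left(t \right)} = 5 + \left(0 - 5\right)^{2} = 5 + \left(-5\right)^{2} = 5 + 25 = 30$)
$\left(-25857 - 12134\right) \left(r{\left(-197 \right)} - 34091\right) = \left(-25857 - 12134\right) \left(30 - 34091\right) = \left(-37991\right) \left(-34061\right) = 1294011451$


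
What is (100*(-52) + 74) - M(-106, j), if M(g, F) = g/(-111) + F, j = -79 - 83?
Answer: -551110/111 ≈ -4965.0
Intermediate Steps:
j = -162
M(g, F) = F - g/111 (M(g, F) = g*(-1/111) + F = -g/111 + F = F - g/111)
(100*(-52) + 74) - M(-106, j) = (100*(-52) + 74) - (-162 - 1/111*(-106)) = (-5200 + 74) - (-162 + 106/111) = -5126 - 1*(-17876/111) = -5126 + 17876/111 = -551110/111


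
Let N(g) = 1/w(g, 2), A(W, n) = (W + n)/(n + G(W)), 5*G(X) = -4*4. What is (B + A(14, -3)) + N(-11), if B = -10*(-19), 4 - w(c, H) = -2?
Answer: 35041/186 ≈ 188.39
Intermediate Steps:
w(c, H) = 6 (w(c, H) = 4 - 1*(-2) = 4 + 2 = 6)
G(X) = -16/5 (G(X) = (-4*4)/5 = (1/5)*(-16) = -16/5)
A(W, n) = (W + n)/(-16/5 + n) (A(W, n) = (W + n)/(n - 16/5) = (W + n)/(-16/5 + n))
B = 190
N(g) = 1/6
(B + A(14, -3)) + N(-11) = (190 + 5*(14 - 3)/(-16 + 5*(-3))) + 1/6 = (190 + 5*11/(-16 - 15)) + 1/6 = (190 + 5*11/(-31)) + 1/6 = (190 + 5*(-1/31)*11) + 1/6 = (190 - 55/31) + 1/6 = 5835/31 + 1/6 = 35041/186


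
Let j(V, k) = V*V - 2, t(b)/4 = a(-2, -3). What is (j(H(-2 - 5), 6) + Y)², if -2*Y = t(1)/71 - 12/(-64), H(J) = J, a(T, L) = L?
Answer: 11398338169/5161984 ≈ 2208.1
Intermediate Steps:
t(b) = -12 (t(b) = 4*(-3) = -12)
Y = -21/2272 (Y = -(-12/71 - 12/(-64))/2 = -(-12*1/71 - 12*(-1/64))/2 = -(-12/71 + 3/16)/2 = -½*21/1136 = -21/2272 ≈ -0.0092430)
j(V, k) = -2 + V² (j(V, k) = V² - 2 = -2 + V²)
(j(H(-2 - 5), 6) + Y)² = ((-2 + (-2 - 5)²) - 21/2272)² = ((-2 + (-7)²) - 21/2272)² = ((-2 + 49) - 21/2272)² = (47 - 21/2272)² = (106763/2272)² = 11398338169/5161984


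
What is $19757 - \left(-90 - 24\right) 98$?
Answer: $30929$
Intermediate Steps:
$19757 - \left(-90 - 24\right) 98 = 19757 - \left(-114\right) 98 = 19757 - -11172 = 19757 + 11172 = 30929$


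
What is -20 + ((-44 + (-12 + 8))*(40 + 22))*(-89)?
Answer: 264844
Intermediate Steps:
-20 + ((-44 + (-12 + 8))*(40 + 22))*(-89) = -20 + ((-44 - 4)*62)*(-89) = -20 - 48*62*(-89) = -20 - 2976*(-89) = -20 + 264864 = 264844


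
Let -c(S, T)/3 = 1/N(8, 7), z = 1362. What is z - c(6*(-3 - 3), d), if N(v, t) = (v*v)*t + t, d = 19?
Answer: 619713/455 ≈ 1362.0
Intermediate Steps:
N(v, t) = t + t*v² (N(v, t) = v²*t + t = t*v² + t = t + t*v²)
c(S, T) = -3/455 (c(S, T) = -3*1/(7*(1 + 8²)) = -3*1/(7*(1 + 64)) = -3/(7*65) = -3/455)
z - c(6*(-3 - 3), d) = 1362 - 1*(-3/455) = 1362 + 3/455 = 619713/455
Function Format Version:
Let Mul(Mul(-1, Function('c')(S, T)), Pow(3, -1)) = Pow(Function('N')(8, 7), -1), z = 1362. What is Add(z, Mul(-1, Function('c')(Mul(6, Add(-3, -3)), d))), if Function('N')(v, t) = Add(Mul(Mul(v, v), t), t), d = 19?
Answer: Rational(619713, 455) ≈ 1362.0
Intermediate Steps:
Function('N')(v, t) = Add(t, Mul(t, Pow(v, 2))) (Function('N')(v, t) = Add(Mul(Pow(v, 2), t), t) = Add(Mul(t, Pow(v, 2)), t) = Add(t, Mul(t, Pow(v, 2))))
Function('c')(S, T) = Rational(-3, 455) (Function('c')(S, T) = Mul(-3, Pow(Mul(7, Add(1, Pow(8, 2))), -1)) = Mul(-3, Pow(Mul(7, Add(1, 64)), -1)) = Mul(-3, Pow(Mul(7, 65), -1)) = Mul(-3, Pow(455, -1)) = Mul(-3, Rational(1, 455)) = Rational(-3, 455))
Add(z, Mul(-1, Function('c')(Mul(6, Add(-3, -3)), d))) = Add(1362, Mul(-1, Rational(-3, 455))) = Add(1362, Rational(3, 455)) = Rational(619713, 455)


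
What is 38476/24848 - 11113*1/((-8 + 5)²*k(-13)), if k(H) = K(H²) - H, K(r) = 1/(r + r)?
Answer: -22952997583/245715660 ≈ -93.413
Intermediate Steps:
K(r) = 1/(2*r)
k(H) = 1/(2*H²) - H (k(H) = 1/(2*(H²)) - H = 1/(2*H²) - H)
38476/24848 - 11113*1/((-8 + 5)²*k(-13)) = 38476/24848 - 11113*1/((-8 + 5)²*((½)/(-13)² - 1*(-13))) = 38476*(1/24848) - 11113*1/(9*((½)*(1/169) + 13)) = 9619/6212 - 11113*1/(9*(1/338 + 13)) = 9619/6212 - 11113/((4395/338)*9) = 9619/6212 - 11113/39555/338 = 9619/6212 - 11113*338/39555 = 9619/6212 - 3756194/39555 = -22952997583/245715660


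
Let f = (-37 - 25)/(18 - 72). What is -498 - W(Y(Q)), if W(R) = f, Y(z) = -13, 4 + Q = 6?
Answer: -13477/27 ≈ -499.15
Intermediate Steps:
Q = 2 (Q = -4 + 6 = 2)
f = 31/27 (f = -62/(-54) = -62*(-1/54) = 31/27 ≈ 1.1481)
W(R) = 31/27
-498 - W(Y(Q)) = -498 - 1*31/27 = -498 - 31/27 = -13477/27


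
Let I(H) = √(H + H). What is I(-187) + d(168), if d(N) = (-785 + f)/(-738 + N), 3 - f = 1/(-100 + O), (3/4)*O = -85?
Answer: 500477/364800 + I*√374 ≈ 1.3719 + 19.339*I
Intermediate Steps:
O = -340/3 (O = (4/3)*(-85) = -340/3 ≈ -113.33)
I(H) = √2*√H (I(H) = √(2*H) = √2*√H)
f = 1923/640 (f = 3 - 1/(-100 - 340/3) = 3 - 1/(-640/3) = 3 - 1*(-3/640) = 3 + 3/640 = 1923/640 ≈ 3.0047)
d(N) = -500477/(640*(-738 + N)) (d(N) = (-785 + 1923/640)/(-738 + N) = -500477/(640*(-738 + N)))
I(-187) + d(168) = √2*√(-187) - 500477/(-472320 + 640*168) = √2*(I*√187) - 500477/(-472320 + 107520) = I*√374 - 500477/(-364800) = I*√374 - 500477*(-1/364800) = I*√374 + 500477/364800 = 500477/364800 + I*√374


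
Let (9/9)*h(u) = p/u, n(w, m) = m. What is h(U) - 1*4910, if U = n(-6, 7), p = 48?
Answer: -34322/7 ≈ -4903.1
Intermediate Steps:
U = 7
h(u) = 48/u
h(U) - 1*4910 = 48/7 - 1*4910 = 48*(⅐) - 4910 = 48/7 - 4910 = -34322/7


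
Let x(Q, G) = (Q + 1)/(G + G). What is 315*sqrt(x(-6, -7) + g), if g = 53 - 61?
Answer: 45*I*sqrt(1498)/2 ≈ 870.84*I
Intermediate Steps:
x(Q, G) = (1 + Q)/(2*G) (x(Q, G) = (1 + Q)/((2*G)) = (1 + Q)*(1/(2*G)) = (1 + Q)/(2*G))
g = -8
315*sqrt(x(-6, -7) + g) = 315*sqrt((1/2)*(1 - 6)/(-7) - 8) = 315*sqrt((1/2)*(-1/7)*(-5) - 8) = 315*sqrt(5/14 - 8) = 315*sqrt(-107/14) = 315*(I*sqrt(1498)/14) = 45*I*sqrt(1498)/2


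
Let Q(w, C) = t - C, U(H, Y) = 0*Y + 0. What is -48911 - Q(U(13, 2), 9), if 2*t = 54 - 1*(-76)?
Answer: -48967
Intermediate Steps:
t = 65 (t = (54 - 1*(-76))/2 = (54 + 76)/2 = (1/2)*130 = 65)
U(H, Y) = 0 (U(H, Y) = 0 + 0 = 0)
Q(w, C) = 65 - C
-48911 - Q(U(13, 2), 9) = -48911 - (65 - 1*9) = -48911 - (65 - 9) = -48911 - 1*56 = -48911 - 56 = -48967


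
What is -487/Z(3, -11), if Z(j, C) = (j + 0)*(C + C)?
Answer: 487/66 ≈ 7.3788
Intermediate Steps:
Z(j, C) = 2*C*j (Z(j, C) = j*(2*C) = 2*C*j)
-487/Z(3, -11) = -487/(2*(-11)*3) = -487/(-66) = -487*(-1/66) = 487/66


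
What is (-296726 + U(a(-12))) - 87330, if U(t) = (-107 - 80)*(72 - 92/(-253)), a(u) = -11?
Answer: -397588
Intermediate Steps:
U(t) = -13532 (U(t) = -187*(72 - 92*(-1/253)) = -187*(72 + 4/11) = -187*796/11 = -13532)
(-296726 + U(a(-12))) - 87330 = (-296726 - 13532) - 87330 = -310258 - 87330 = -397588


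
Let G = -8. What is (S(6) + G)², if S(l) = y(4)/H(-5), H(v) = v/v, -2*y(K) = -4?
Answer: 36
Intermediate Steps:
y(K) = 2 (y(K) = -½*(-4) = 2)
H(v) = 1
S(l) = 2 (S(l) = 2/1 = 2*1 = 2)
(S(6) + G)² = (2 - 8)² = (-6)² = 36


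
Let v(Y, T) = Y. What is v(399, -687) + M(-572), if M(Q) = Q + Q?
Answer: -745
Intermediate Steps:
M(Q) = 2*Q
v(399, -687) + M(-572) = 399 + 2*(-572) = 399 - 1144 = -745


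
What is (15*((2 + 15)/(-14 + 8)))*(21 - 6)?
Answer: -1275/2 ≈ -637.50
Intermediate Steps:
(15*((2 + 15)/(-14 + 8)))*(21 - 6) = (15*(17/(-6)))*15 = (15*(17*(-⅙)))*15 = (15*(-17/6))*15 = -85/2*15 = -1275/2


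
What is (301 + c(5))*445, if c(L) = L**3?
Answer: 189570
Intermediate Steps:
(301 + c(5))*445 = (301 + 5**3)*445 = (301 + 125)*445 = 426*445 = 189570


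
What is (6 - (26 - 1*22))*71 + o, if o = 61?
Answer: 203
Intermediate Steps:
(6 - (26 - 1*22))*71 + o = (6 - (26 - 1*22))*71 + 61 = (6 - (26 - 22))*71 + 61 = (6 - 1*4)*71 + 61 = (6 - 4)*71 + 61 = 2*71 + 61 = 142 + 61 = 203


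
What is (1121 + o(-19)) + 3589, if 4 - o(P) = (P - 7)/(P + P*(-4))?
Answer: 268724/57 ≈ 4714.5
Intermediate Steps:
o(P) = 4 + (-7 + P)/(3*P) (o(P) = 4 - (P - 7)/(P + P*(-4)) = 4 - (-7 + P)/(P - 4*P) = 4 - (-7 + P)/((-3*P)) = 4 - (-7 + P)*(-1/(3*P)) = 4 - (-1)*(-7 + P)/(3*P) = 4 + (-7 + P)/(3*P))
(1121 + o(-19)) + 3589 = (1121 + (1/3)*(-7 + 13*(-19))/(-19)) + 3589 = (1121 + (1/3)*(-1/19)*(-7 - 247)) + 3589 = (1121 + (1/3)*(-1/19)*(-254)) + 3589 = (1121 + 254/57) + 3589 = 64151/57 + 3589 = 268724/57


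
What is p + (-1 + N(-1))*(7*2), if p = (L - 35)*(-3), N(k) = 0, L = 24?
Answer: 19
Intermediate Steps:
p = 33 (p = (24 - 35)*(-3) = -11*(-3) = 33)
p + (-1 + N(-1))*(7*2) = 33 + (-1 + 0)*(7*2) = 33 - 1*14 = 33 - 14 = 19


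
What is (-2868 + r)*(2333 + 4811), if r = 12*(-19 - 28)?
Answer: -24518208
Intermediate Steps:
r = -564 (r = 12*(-47) = -564)
(-2868 + r)*(2333 + 4811) = (-2868 - 564)*(2333 + 4811) = -3432*7144 = -24518208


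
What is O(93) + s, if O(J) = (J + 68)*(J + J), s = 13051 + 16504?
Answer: 59501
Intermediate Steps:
s = 29555
O(J) = 2*J*(68 + J) (O(J) = (68 + J)*(2*J) = 2*J*(68 + J))
O(93) + s = 2*93*(68 + 93) + 29555 = 2*93*161 + 29555 = 29946 + 29555 = 59501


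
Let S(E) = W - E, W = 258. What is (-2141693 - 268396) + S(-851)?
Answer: -2408980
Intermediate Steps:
S(E) = 258 - E
(-2141693 - 268396) + S(-851) = (-2141693 - 268396) + (258 - 1*(-851)) = -2410089 + (258 + 851) = -2410089 + 1109 = -2408980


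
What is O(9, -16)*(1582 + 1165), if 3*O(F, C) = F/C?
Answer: -8241/16 ≈ -515.06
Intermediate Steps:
O(F, C) = F/(3*C) (O(F, C) = (F/C)/3 = F/(3*C))
O(9, -16)*(1582 + 1165) = ((⅓)*9/(-16))*(1582 + 1165) = ((⅓)*9*(-1/16))*2747 = -3/16*2747 = -8241/16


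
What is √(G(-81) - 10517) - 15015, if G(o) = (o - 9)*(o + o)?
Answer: -15015 + √4063 ≈ -14951.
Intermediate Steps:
G(o) = 2*o*(-9 + o) (G(o) = (-9 + o)*(2*o) = 2*o*(-9 + o))
√(G(-81) - 10517) - 15015 = √(2*(-81)*(-9 - 81) - 10517) - 15015 = √(2*(-81)*(-90) - 10517) - 15015 = √(14580 - 10517) - 15015 = √4063 - 15015 = -15015 + √4063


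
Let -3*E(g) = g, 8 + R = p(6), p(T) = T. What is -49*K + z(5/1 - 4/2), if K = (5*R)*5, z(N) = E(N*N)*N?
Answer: 2441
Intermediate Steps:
R = -2 (R = -8 + 6 = -2)
E(g) = -g/3
z(N) = -N³/3 (z(N) = (-N*N/3)*N = (-N²/3)*N = -N³/3)
K = -50 (K = (5*(-2))*5 = -10*5 = -50)
-49*K + z(5/1 - 4/2) = -49*(-50) - (5/1 - 4/2)³/3 = 2450 - (5*1 - 4*½)³/3 = 2450 - (5 - 2)³/3 = 2450 - ⅓*3³ = 2450 - ⅓*27 = 2450 - 9 = 2441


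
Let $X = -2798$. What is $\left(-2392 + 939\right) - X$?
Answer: $1345$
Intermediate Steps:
$\left(-2392 + 939\right) - X = \left(-2392 + 939\right) - -2798 = -1453 + 2798 = 1345$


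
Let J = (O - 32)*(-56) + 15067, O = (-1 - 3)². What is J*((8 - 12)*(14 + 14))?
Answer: -1787856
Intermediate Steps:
O = 16 (O = (-4)² = 16)
J = 15963 (J = (16 - 32)*(-56) + 15067 = -16*(-56) + 15067 = 896 + 15067 = 15963)
J*((8 - 12)*(14 + 14)) = 15963*((8 - 12)*(14 + 14)) = 15963*(-4*28) = 15963*(-112) = -1787856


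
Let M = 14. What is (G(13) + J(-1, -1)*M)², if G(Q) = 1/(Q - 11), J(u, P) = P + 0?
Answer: 729/4 ≈ 182.25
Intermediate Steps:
J(u, P) = P
G(Q) = 1/(-11 + Q)
(G(13) + J(-1, -1)*M)² = (1/(-11 + 13) - 1*14)² = (1/2 - 14)² = (½ - 14)² = (-27/2)² = 729/4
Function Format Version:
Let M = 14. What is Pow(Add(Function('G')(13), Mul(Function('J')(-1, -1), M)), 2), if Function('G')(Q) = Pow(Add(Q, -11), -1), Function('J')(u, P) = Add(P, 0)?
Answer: Rational(729, 4) ≈ 182.25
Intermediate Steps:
Function('J')(u, P) = P
Function('G')(Q) = Pow(Add(-11, Q), -1)
Pow(Add(Function('G')(13), Mul(Function('J')(-1, -1), M)), 2) = Pow(Add(Pow(Add(-11, 13), -1), Mul(-1, 14)), 2) = Pow(Add(Pow(2, -1), -14), 2) = Pow(Add(Rational(1, 2), -14), 2) = Pow(Rational(-27, 2), 2) = Rational(729, 4)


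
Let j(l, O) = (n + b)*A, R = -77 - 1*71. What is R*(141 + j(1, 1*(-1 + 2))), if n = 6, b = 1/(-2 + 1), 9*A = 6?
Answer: -64084/3 ≈ -21361.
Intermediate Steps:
A = ⅔ (A = (⅑)*6 = ⅔ ≈ 0.66667)
b = -1 (b = 1/(-1) = -1)
R = -148 (R = -77 - 71 = -148)
j(l, O) = 10/3 (j(l, O) = (6 - 1)*(⅔) = 5*(⅔) = 10/3)
R*(141 + j(1, 1*(-1 + 2))) = -148*(141 + 10/3) = -148*433/3 = -64084/3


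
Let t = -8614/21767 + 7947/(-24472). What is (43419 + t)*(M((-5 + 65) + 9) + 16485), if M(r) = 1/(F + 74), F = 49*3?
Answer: 42130052491202507107/58861363652 ≈ 7.1575e+8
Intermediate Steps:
F = 147
M(r) = 1/221 (M(r) = 1/(147 + 74) = 1/221)
t = -383784157/532682024 (t = -8614*1/21767 + 7947*(-1/24472) = -8614/21767 - 7947/24472 = -383784157/532682024 ≈ -0.72048)
(43419 + t)*(M((-5 + 65) + 9) + 16485) = (43419 - 383784157/532682024)*(1/221 + 16485) = (23128137015899/532682024)*(3643186/221) = 42130052491202507107/58861363652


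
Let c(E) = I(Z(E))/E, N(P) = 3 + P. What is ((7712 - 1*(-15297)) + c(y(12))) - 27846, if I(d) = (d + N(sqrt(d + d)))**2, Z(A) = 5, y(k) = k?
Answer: -28985/6 + 4*sqrt(10)/3 ≈ -4826.6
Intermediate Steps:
I(d) = (3 + d + sqrt(2)*sqrt(d))**2 (I(d) = (d + (3 + sqrt(d + d)))**2 = (d + (3 + sqrt(2*d)))**2 = (d + (3 + sqrt(2)*sqrt(d)))**2 = (3 + d + sqrt(2)*sqrt(d))**2)
c(E) = (8 + sqrt(10))**2/E (c(E) = (3 + 5 + sqrt(2)*sqrt(5))**2/E = (3 + 5 + sqrt(10))**2/E = (8 + sqrt(10))**2/E)
((7712 - 1*(-15297)) + c(y(12))) - 27846 = ((7712 - 1*(-15297)) + (8 + sqrt(10))**2/12) - 27846 = ((7712 + 15297) + (8 + sqrt(10))**2/12) - 27846 = (23009 + (8 + sqrt(10))**2/12) - 27846 = -4837 + (8 + sqrt(10))**2/12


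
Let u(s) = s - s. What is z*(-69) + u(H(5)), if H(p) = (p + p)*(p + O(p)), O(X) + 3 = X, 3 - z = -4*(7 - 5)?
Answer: -759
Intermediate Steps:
z = 11 (z = 3 - (-4)*(7 - 5) = 3 - (-4)*2 = 3 - 1*(-8) = 3 + 8 = 11)
O(X) = -3 + X
H(p) = 2*p*(-3 + 2*p) (H(p) = (p + p)*(p + (-3 + p)) = (2*p)*(-3 + 2*p) = 2*p*(-3 + 2*p))
u(s) = 0
z*(-69) + u(H(5)) = 11*(-69) + 0 = -759 + 0 = -759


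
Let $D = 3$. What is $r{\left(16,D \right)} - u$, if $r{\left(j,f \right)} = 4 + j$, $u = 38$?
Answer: $-18$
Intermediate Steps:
$r{\left(16,D \right)} - u = \left(4 + 16\right) - 38 = 20 - 38 = -18$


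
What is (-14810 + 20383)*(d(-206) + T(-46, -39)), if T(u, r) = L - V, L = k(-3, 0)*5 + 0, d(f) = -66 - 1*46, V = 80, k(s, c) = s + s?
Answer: -1237206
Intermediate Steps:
k(s, c) = 2*s
d(f) = -112 (d(f) = -66 - 46 = -112)
L = -30 (L = (2*(-3))*5 + 0 = -6*5 + 0 = -30 + 0 = -30)
T(u, r) = -110 (T(u, r) = -30 - 1*80 = -30 - 80 = -110)
(-14810 + 20383)*(d(-206) + T(-46, -39)) = (-14810 + 20383)*(-112 - 110) = 5573*(-222) = -1237206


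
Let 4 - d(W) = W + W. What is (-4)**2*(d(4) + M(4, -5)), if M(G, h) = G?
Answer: 0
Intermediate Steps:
d(W) = 4 - 2*W (d(W) = 4 - (W + W) = 4 - 2*W)
(-4)**2*(d(4) + M(4, -5)) = (-4)**2*((4 - 2*4) + 4) = 16*((4 - 8) + 4) = 16*(-4 + 4) = 16*0 = 0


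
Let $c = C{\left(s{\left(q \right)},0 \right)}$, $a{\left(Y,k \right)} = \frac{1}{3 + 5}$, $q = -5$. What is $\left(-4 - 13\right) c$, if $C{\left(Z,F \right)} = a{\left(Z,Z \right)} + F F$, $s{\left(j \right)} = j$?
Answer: $- \frac{17}{8} \approx -2.125$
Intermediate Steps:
$a{\left(Y,k \right)} = \frac{1}{8}$
$C{\left(Z,F \right)} = \frac{1}{8} + F^{2}$ ($C{\left(Z,F \right)} = \frac{1}{8} + F F = \frac{1}{8} + F^{2}$)
$c = \frac{1}{8}$ ($c = \frac{1}{8} + 0^{2} = \frac{1}{8} + 0 = \frac{1}{8} \approx 0.125$)
$\left(-4 - 13\right) c = \left(-4 - 13\right) \frac{1}{8} = \left(-17\right) \frac{1}{8} = - \frac{17}{8}$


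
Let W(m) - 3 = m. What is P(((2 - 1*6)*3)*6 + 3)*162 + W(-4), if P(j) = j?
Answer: -11179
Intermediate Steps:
W(m) = 3 + m
P(((2 - 1*6)*3)*6 + 3)*162 + W(-4) = (((2 - 1*6)*3)*6 + 3)*162 + (3 - 4) = (((2 - 6)*3)*6 + 3)*162 - 1 = (-4*3*6 + 3)*162 - 1 = (-12*6 + 3)*162 - 1 = (-72 + 3)*162 - 1 = -69*162 - 1 = -11178 - 1 = -11179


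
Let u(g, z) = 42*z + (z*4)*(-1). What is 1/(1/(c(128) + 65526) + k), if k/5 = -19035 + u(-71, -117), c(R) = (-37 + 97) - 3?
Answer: -65583/7699772114 ≈ -8.5175e-6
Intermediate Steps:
u(g, z) = 38*z (u(g, z) = 42*z + (4*z)*(-1) = 42*z - 4*z = 38*z)
c(R) = 57 (c(R) = 60 - 3 = 57)
k = -117405 (k = 5*(-19035 + 38*(-117)) = 5*(-19035 - 4446) = 5*(-23481) = -117405)
1/(1/(c(128) + 65526) + k) = 1/(1/(57 + 65526) - 117405) = 1/(1/65583 - 117405) = 1/(-7699772114/65583) = -65583/7699772114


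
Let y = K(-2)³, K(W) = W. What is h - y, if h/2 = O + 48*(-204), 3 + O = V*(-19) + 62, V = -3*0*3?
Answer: -19458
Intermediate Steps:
V = 0 (V = 0*3 = 0)
O = 59 (O = -3 + (0*(-19) + 62) = -3 + (0 + 62) = -3 + 62 = 59)
h = -19466 (h = 2*(59 + 48*(-204)) = 2*(59 - 9792) = 2*(-9733) = -19466)
y = -8 (y = (-2)³ = -8)
h - y = -19466 - 1*(-8) = -19466 + 8 = -19458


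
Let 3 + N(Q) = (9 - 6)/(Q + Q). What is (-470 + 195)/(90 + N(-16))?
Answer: -8800/2781 ≈ -3.1643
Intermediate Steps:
N(Q) = -3 + 3/(2*Q) (N(Q) = -3 + (9 - 6)/(Q + Q) = -3 + 3/((2*Q)) = -3 + 3*(1/(2*Q)) = -3 + 3/(2*Q))
(-470 + 195)/(90 + N(-16)) = (-470 + 195)/(90 + (-3 + (3/2)/(-16))) = -275/(90 + (-3 + (3/2)*(-1/16))) = -275/(90 + (-3 - 3/32)) = -275/(90 - 99/32) = -275/2781/32 = -275*32/2781 = -8800/2781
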